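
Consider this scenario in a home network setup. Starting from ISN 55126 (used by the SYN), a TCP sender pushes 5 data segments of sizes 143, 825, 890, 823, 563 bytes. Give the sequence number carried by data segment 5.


The SYN occupies sequence number ISN = 55126, so the first data byte is ISN + 1 = 55127.
SEQ of data segment i = (ISN + 1) + sum of payload sizes of segments 1..i-1.
Segment 1: SEQ = 55127, payload = 143 bytes
Segment 2: SEQ = 55270, payload = 825 bytes
Segment 3: SEQ = 56095, payload = 890 bytes
Segment 4: SEQ = 56985, payload = 823 bytes
Segment 5: SEQ = 57808, payload = 563 bytes
SEQ of segment 5 = 55127 + 143 + 825 + 890 + 823 = 57808

57808


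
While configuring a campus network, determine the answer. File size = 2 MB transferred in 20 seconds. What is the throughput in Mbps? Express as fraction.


Given: file = 2 MB, time = 20 s
File in Mb = 2 * 8 = 16 Mb
Throughput = 16 / 20 Mbps
Throughput = 4/5 Mbps

4/5


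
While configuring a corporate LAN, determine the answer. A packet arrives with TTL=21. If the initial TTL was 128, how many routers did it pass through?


Given: initial TTL = 128, received TTL = 21
Hops = initial TTL - received TTL
Hops = 128 - 21 = 107

107


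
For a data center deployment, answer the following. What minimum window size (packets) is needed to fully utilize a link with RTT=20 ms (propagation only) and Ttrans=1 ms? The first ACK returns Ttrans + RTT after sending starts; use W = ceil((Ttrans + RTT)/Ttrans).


Given: Ttrans = 1 ms, RTT = 20 ms (= 2 * Tprop, Tprop = 10 ms)
Time until first ACK returns = Ttrans + RTT = 1 + 20 = 21 ms
Need W * Ttrans >= Ttrans + RTT  ->  W >= (Ttrans + RTT) / Ttrans
(Ttrans + RTT) / Ttrans = 21 / 1 = 21
W_min = ceil(21) = 21

21


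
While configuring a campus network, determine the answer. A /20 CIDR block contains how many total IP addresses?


Given: CIDR prefix /20
Host bits = 32 - 20 = 12
Total addresses = 2^12 = 4096

4096


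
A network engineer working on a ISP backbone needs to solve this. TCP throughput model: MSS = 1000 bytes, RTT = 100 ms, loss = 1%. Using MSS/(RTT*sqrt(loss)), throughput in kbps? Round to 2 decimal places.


Given: MSS = 1000 bytes, RTT = 100 ms, loss = 1%
RTT in seconds = 100 / 1000 = 0.1
Loss rate = 1% = 0.01
sqrt(loss) = sqrt(0.01) = 0.1
Throughput (bytes/s) = 1000 / (0.1 * 0.1) = 100000.0000
Throughput (kbps) = 100000.0000 * 8 / 1000 = 800.000000 -> 800.00 kbps (2 dp)

800.00


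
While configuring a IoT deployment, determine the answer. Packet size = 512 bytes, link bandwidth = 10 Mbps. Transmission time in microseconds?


Given: packet = 512 bytes, bandwidth = 10 Mbps
Packet in bits = 512 * 8 = 4096 bits
Bandwidth = 10 * 10^6 = 10000000 bps
Time = 4096 / 10000000 seconds
Time in us = 4096 * 10^6 / 10000000 = 409.6

409.6


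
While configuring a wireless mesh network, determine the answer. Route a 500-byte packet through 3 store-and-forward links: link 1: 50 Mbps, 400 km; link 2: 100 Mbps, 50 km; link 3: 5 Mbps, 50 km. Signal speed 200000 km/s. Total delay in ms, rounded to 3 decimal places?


Packet = 500 bytes = 4000 bits. Store-and-forward: sum (t_trans + t_prop) per link.
Link 1: t_trans = 4000/(50*10^6) s = 0.0800 ms; t_prop = 400/200000 s = 2.0000 ms; subtotal = 2.0800 ms
Link 2: t_trans = 4000/(100*10^6) s = 0.0400 ms; t_prop = 50/200000 s = 0.2500 ms; subtotal = 0.2900 ms
Link 3: t_trans = 4000/(5*10^6) s = 0.8000 ms; t_prop = 50/200000 s = 0.2500 ms; subtotal = 1.0500 ms
End-to-end = 2.0800 + 0.2900 + 1.0500 = 3.4200 ms -> 3.420 ms (3 dp)

3.420


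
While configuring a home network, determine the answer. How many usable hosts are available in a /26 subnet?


Given: subnet mask /26
Host bits = 32 - 26 = 6
Total addresses = 2^6 = 64
Usable hosts = 64 - 2 (network + broadcast) = 62

62


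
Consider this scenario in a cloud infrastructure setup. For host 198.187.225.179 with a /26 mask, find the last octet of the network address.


Given: IP = 198.187.225.179, prefix = /26
Subnet mask = 255.255.255.192
Last octet of IP: 179
Last octet of mask: 192
Network last octet = 179 AND 192 = 128

128


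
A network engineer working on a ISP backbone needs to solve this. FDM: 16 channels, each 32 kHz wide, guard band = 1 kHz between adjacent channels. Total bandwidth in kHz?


Given: 16 channels, 32 kHz each, guard = 1 kHz
Channel bandwidth = 16 * 32 = 512 kHz
Guard bands = 15 gaps * 1 kHz = 15 kHz
Total = 512 + 15 = 527 kHz

527


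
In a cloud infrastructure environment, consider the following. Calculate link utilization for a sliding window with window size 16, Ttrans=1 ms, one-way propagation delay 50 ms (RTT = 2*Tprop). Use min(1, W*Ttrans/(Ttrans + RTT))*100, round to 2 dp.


Given: W = 16, Ttrans = 1 ms, RTT = 100 ms (= 2 * Tprop, Tprop = 50 ms)
Cycle time = Ttrans + RTT = 1 + 100 = 101 ms (first packet sent until its ACK returns)
W * Ttrans = 16 * 1 = 16 ms of sending per cycle
W * Ttrans / (Ttrans + RTT) = 16 / 101 = 0.158416
U = min(1, 0.158416) = 0.158416
U% = 15.84%

15.84


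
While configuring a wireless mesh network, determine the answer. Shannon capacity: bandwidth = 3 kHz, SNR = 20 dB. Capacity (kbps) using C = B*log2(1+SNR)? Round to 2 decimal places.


Given: B = 3 kHz, SNR = 20 dB
SNR linear = 10^(20/10) = 100
1 + SNR = 101
log2(101) = 6.6582114828
C = 3 * 1000 * 6.6582114828 = 19974.6344 bps
C = 19.974634 kbps -> 19.97 kbps (2 dp)

19.97


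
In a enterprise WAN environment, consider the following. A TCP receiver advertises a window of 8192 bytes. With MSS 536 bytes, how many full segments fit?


Given: RWND = 8192 bytes, MSS = 536 bytes
Full segments = floor(RWND / MSS)
Full segments = floor(8192 / 536)
Full segments = floor(15.2836) = 15

15


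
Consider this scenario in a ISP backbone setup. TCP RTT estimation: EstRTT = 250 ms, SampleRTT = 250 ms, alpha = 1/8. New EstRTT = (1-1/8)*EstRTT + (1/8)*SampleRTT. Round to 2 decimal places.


Given: EstRTT = 250 ms, SampleRTT = 250 ms, alpha = 1/8
New EstRTT = (1 - alpha) * EstRTT + alpha * SampleRTT
(7/8) * 250 = 218.75
(1/8) * 250 = 31.25
New EstRTT = 218.75 + 31.25 = 250 ms -> 250.00 ms (2 dp)

250.00


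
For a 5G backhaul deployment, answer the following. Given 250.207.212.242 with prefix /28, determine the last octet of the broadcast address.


Given: IP = 250.207.212.242, prefix = /28
Host bits = 32 - 28 = 4
Network last octet = 242 AND mask = 240
Host part size = 2^4 - 1 = 15
Broadcast last octet = 240 OR 15 = 255

255


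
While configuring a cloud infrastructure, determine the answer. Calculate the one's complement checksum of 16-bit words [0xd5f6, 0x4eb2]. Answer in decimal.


Given words: [0xd5f6, 0x4eb2]
Step 1: Sum all words
Raw sum = 54774 + 20146 = 74920
Step 2: Fold carry: (9384 + 1) = 9385
One's complement = ~9385 & 0xFFFF = 56150

56150


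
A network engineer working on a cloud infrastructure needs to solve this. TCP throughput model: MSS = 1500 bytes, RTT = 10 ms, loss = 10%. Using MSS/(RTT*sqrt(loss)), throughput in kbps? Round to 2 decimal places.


Given: MSS = 1500 bytes, RTT = 10 ms, loss = 10%
RTT in seconds = 10 / 1000 = 0.01
Loss rate = 10% = 0.1
sqrt(loss) = sqrt(0.1) = 0.316227766017
Throughput (bytes/s) = 1500 / (0.01 * 0.316227766017) = 474341.6490
Throughput (kbps) = 474341.6490 * 8 / 1000 = 3794.733192 -> 3794.73 kbps (2 dp)

3794.73


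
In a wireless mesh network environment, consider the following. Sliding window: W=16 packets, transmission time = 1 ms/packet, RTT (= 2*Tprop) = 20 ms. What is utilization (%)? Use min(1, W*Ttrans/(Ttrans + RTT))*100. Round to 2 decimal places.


Given: W = 16, Ttrans = 1 ms, RTT = 20 ms (= 2 * Tprop, Tprop = 10 ms)
Cycle time = Ttrans + RTT = 1 + 20 = 21 ms (first packet sent until its ACK returns)
W * Ttrans = 16 * 1 = 16 ms of sending per cycle
W * Ttrans / (Ttrans + RTT) = 16 / 21 = 0.761905
U = min(1, 0.761905) = 0.761905
U% = 76.19%

76.19


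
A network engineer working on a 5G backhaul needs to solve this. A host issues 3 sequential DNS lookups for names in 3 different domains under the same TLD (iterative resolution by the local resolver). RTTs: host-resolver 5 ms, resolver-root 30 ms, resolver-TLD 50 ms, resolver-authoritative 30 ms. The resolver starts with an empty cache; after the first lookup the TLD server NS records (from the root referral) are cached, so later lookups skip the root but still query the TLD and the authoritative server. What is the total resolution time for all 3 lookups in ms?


Lookup 1 (cold cache): local + root + TLD + auth = 5 + 30 + 50 + 30 = 115 ms
Lookups 2..3 (TLD NS cached -> skip root; new domain -> still ask TLD and auth): local + TLD + auth = 5 + 50 + 30 = 85 ms each
Remaining 2 lookups: 2 * 85 = 170 ms
Total = 115 + 170 = 285 ms

285


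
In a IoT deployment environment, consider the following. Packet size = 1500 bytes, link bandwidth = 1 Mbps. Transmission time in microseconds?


Given: packet = 1500 bytes, bandwidth = 1 Mbps
Packet in bits = 1500 * 8 = 12000 bits
Bandwidth = 1 * 10^6 = 1000000 bps
Time = 12000 / 1000000 seconds
Time in us = 12000 * 10^6 / 1000000 = 12000

12000


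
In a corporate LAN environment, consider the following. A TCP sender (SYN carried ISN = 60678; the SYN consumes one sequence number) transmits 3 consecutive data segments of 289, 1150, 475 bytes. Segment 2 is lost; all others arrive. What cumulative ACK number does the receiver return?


SYN uses sequence number 60678; first data byte = ISN + 1 = 60679.
Segment 1: SEQ = 60679, len = 289 B, covers [60679, 60967]
Segment 2: SEQ = 60968, len = 1150 B, covers [60968, 62117] [LOST]
Segment 3: SEQ = 62118, len = 475 B, covers [62118, 62592]
In-order data received: bytes [60679, 60967] (segments 1..1).
Segment 2 missing -> gap begins at byte 60968; later segments buffered out of order.
Cumulative ACK = next expected in-order byte = 60679 + 289 = 60968

60968


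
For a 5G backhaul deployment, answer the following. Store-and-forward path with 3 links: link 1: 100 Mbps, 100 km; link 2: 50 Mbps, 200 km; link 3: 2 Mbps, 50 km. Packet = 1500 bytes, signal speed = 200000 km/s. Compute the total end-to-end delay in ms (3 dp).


Packet = 1500 bytes = 12000 bits. Store-and-forward: sum (t_trans + t_prop) per link.
Link 1: t_trans = 12000/(100*10^6) s = 0.1200 ms; t_prop = 100/200000 s = 0.5000 ms; subtotal = 0.6200 ms
Link 2: t_trans = 12000/(50*10^6) s = 0.2400 ms; t_prop = 200/200000 s = 1.0000 ms; subtotal = 1.2400 ms
Link 3: t_trans = 12000/(2*10^6) s = 6.0000 ms; t_prop = 50/200000 s = 0.2500 ms; subtotal = 6.2500 ms
End-to-end = 0.6200 + 1.2400 + 6.2500 = 8.1100 ms -> 8.110 ms (3 dp)

8.110


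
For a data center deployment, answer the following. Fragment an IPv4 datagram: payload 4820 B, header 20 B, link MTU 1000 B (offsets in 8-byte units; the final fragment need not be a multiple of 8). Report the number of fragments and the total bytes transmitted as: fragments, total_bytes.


Max data per non-final fragment = floor((MTU - header)/8)*8 = floor((1000 - 20)/8)*8 = floor(980/8)*8 = 976 B
Final fragment needs no 8-byte alignment: it can carry up to MTU - header = 980 B
Non-final fragments needed = ceil((payload - 980) / 976) = ceil(3840/976) = ceil(3.9344) = 4
Number of fragments = 4 + 1 = 5
Fragment sizes (data): 4 * 976 B + 916 B (last, 916 <= 980 OK)
Total bytes sent = payload + n_frags * header = 4820 + 5*20 = 4820 + 100 = 4920 B

5, 4920


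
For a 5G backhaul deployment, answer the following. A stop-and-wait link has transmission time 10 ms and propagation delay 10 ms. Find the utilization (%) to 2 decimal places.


Given: Ttrans = 10 ms, Tprop = 10 ms
RTT = 2 * Tprop = 2 * 10 = 20 ms
U = Ttrans / (Ttrans + RTT)
U = 10 / (10 + 20)
U = 10 / 30 = 0.333333
U% = 33.33%

33.33


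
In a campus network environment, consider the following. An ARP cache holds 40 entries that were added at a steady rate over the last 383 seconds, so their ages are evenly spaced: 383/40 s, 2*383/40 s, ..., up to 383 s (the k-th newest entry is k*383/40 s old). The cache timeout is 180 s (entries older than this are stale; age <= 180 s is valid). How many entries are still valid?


Ages are k * 383/40 s for k = 1..40 (spacing = 9.5750 s).
Entry k is valid iff k * 383/40 <= 180 iff k <= 40 * 180 / 383 = 18.7990
n_valid = floor(18.7990) = 18
(n_stale = 40 - 18 = 22)

18


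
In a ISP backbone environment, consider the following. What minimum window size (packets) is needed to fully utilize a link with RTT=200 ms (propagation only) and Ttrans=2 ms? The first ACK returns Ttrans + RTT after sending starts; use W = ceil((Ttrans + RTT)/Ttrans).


Given: Ttrans = 2 ms, RTT = 200 ms (= 2 * Tprop, Tprop = 100 ms)
Time until first ACK returns = Ttrans + RTT = 2 + 200 = 202 ms
Need W * Ttrans >= Ttrans + RTT  ->  W >= (Ttrans + RTT) / Ttrans
(Ttrans + RTT) / Ttrans = 202 / 2 = 101
W_min = ceil(101) = 101

101


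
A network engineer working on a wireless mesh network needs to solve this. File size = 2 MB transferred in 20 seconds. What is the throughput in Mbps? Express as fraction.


Given: file = 2 MB, time = 20 s
File in Mb = 2 * 8 = 16 Mb
Throughput = 16 / 20 Mbps
Throughput = 4/5 Mbps

4/5


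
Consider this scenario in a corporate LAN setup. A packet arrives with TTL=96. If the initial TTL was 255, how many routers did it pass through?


Given: initial TTL = 255, received TTL = 96
Hops = initial TTL - received TTL
Hops = 255 - 96 = 159

159


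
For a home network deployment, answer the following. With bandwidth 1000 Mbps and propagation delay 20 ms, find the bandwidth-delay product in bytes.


Given: bandwidth = 1000 Mbps, delay = 20 ms
BDP in bits = 1000 * 10^6 * 20 / 1000
BDP in bits = 20000000
BDP in bytes = 20000000 / 8 = 2500000

2500000


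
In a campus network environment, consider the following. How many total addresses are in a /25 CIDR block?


Given: CIDR prefix /25
Host bits = 32 - 25 = 7
Total addresses = 2^7 = 128

128


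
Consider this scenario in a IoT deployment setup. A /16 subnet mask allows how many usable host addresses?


Given: subnet mask /16
Host bits = 32 - 16 = 16
Total addresses = 2^16 = 65536
Usable hosts = 65536 - 2 (network + broadcast) = 65534

65534


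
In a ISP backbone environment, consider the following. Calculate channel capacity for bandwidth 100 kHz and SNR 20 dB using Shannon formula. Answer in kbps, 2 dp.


Given: B = 100 kHz, SNR = 20 dB
SNR linear = 10^(20/10) = 100
1 + SNR = 101
log2(101) = 6.6582114828
C = 100 * 1000 * 6.6582114828 = 665821.1483 bps
C = 665.821148 kbps -> 665.82 kbps (2 dp)

665.82


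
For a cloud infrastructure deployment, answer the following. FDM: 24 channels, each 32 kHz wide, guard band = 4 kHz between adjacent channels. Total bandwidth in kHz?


Given: 24 channels, 32 kHz each, guard = 4 kHz
Channel bandwidth = 24 * 32 = 768 kHz
Guard bands = 23 gaps * 4 kHz = 92 kHz
Total = 768 + 92 = 860 kHz

860


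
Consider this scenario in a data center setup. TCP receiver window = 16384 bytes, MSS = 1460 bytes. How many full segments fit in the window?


Given: RWND = 16384 bytes, MSS = 1460 bytes
Full segments = floor(RWND / MSS)
Full segments = floor(16384 / 1460)
Full segments = floor(11.2219) = 11

11


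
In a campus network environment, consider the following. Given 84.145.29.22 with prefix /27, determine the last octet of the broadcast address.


Given: IP = 84.145.29.22, prefix = /27
Host bits = 32 - 27 = 5
Network last octet = 22 AND mask = 0
Host part size = 2^5 - 1 = 31
Broadcast last octet = 0 OR 31 = 31

31


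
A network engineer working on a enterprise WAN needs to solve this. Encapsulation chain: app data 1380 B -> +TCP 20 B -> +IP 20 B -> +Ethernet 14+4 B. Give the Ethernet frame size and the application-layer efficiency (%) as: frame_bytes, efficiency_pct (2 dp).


TCP segment = 1380 + 20 = 1400 B
IP packet = 1400 + 20 = 1420 B
Ethernet frame = 1420 + 14 + 4 = 1438 B
Efficiency = app / frame = 1380 / 1438 = 0.959666 = 95.9666% -> 95.97% (2 dp)

1438, 95.97


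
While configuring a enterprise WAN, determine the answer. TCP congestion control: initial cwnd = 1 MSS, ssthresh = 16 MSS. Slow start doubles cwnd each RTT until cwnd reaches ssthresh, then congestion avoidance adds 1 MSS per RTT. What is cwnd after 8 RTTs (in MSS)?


RTT 0: cwnd = 1 MSS (initial)
RTT 1: cwnd = 2 MSS (slow start, doubled)
RTT 2: cwnd = 4 MSS (slow start, doubled)
RTT 3: cwnd = 8 MSS (slow start, doubled)
RTT 4: cwnd = 16 MSS (slow start, doubled)
RTT 5: cwnd = 17 MSS (congestion avoidance, +1)
RTT 6: cwnd = 18 MSS (congestion avoidance, +1)
RTT 7: cwnd = 19 MSS (congestion avoidance, +1)
RTT 8: cwnd = 20 MSS (congestion avoidance, +1)

20


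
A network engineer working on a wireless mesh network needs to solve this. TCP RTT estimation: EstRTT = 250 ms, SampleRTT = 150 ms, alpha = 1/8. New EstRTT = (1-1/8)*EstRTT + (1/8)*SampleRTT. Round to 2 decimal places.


Given: EstRTT = 250 ms, SampleRTT = 150 ms, alpha = 1/8
New EstRTT = (1 - alpha) * EstRTT + alpha * SampleRTT
(7/8) * 250 = 218.75
(1/8) * 150 = 18.75
New EstRTT = 218.75 + 18.75 = 237.5 ms -> 237.50 ms (2 dp)

237.50


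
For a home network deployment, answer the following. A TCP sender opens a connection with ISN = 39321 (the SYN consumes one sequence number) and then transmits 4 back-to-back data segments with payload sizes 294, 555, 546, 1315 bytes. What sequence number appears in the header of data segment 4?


The SYN occupies sequence number ISN = 39321, so the first data byte is ISN + 1 = 39322.
SEQ of data segment i = (ISN + 1) + sum of payload sizes of segments 1..i-1.
Segment 1: SEQ = 39322, payload = 294 bytes
Segment 2: SEQ = 39616, payload = 555 bytes
Segment 3: SEQ = 40171, payload = 546 bytes
Segment 4: SEQ = 40717, payload = 1315 bytes
SEQ of segment 4 = 39322 + 294 + 555 + 546 = 40717

40717


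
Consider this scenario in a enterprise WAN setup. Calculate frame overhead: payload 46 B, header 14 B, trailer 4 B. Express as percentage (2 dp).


Given: payload = 46 B, header = 14 B, trailer = 4 B
Overhead bytes = header + trailer = 14 + 4 = 18
Total frame = payload + overhead = 46 + 18 = 64
Overhead % = 18 / 64 * 100 = 28.1250% -> 28.13% (2 dp)

28.13


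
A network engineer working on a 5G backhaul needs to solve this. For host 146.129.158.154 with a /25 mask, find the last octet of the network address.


Given: IP = 146.129.158.154, prefix = /25
Subnet mask = 255.255.255.128
Last octet of IP: 154
Last octet of mask: 128
Network last octet = 154 AND 128 = 128

128


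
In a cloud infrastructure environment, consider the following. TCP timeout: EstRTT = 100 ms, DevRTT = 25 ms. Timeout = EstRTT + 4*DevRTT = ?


Given: EstRTT = 100 ms, DevRTT = 25 ms
Timeout = EstRTT + 4 * DevRTT
4 * DevRTT = 4 * 25 = 100
Timeout = 100 + 100 = 200 ms

200


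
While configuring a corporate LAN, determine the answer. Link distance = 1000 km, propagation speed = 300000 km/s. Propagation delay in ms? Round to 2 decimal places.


Given: distance = 1000 km, speed = 300000 km/s
Delay = distance / speed = 1000 / 300000 seconds
Delay in ms = 1000 * 1000 / 300000
Delay = 3.3333 ms
Rounded to 2 dp = 3.33 ms

3.33


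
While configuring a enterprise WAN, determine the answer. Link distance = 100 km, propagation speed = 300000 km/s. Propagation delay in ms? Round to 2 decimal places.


Given: distance = 100 km, speed = 300000 km/s
Delay = distance / speed = 100 / 300000 seconds
Delay in ms = 100 * 1000 / 300000
Delay = 0.3333 ms
Rounded to 2 dp = 0.33 ms

0.33


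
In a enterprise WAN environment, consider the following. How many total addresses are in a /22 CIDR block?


Given: CIDR prefix /22
Host bits = 32 - 22 = 10
Total addresses = 2^10 = 1024

1024


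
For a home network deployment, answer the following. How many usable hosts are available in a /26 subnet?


Given: subnet mask /26
Host bits = 32 - 26 = 6
Total addresses = 2^6 = 64
Usable hosts = 64 - 2 (network + broadcast) = 62

62


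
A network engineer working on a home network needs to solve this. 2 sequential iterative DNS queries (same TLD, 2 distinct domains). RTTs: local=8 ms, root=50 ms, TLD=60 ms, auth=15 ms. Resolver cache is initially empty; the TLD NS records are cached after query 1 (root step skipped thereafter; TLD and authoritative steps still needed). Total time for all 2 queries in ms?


Lookup 1 (cold cache): local + root + TLD + auth = 8 + 50 + 60 + 15 = 133 ms
Lookups 2..2 (TLD NS cached -> skip root; new domain -> still ask TLD and auth): local + TLD + auth = 8 + 60 + 15 = 83 ms each
Remaining 1 lookups: 1 * 83 = 83 ms
Total = 133 + 83 = 216 ms

216


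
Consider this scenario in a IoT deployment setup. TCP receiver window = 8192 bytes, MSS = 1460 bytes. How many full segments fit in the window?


Given: RWND = 8192 bytes, MSS = 1460 bytes
Full segments = floor(RWND / MSS)
Full segments = floor(8192 / 1460)
Full segments = floor(5.611) = 5

5


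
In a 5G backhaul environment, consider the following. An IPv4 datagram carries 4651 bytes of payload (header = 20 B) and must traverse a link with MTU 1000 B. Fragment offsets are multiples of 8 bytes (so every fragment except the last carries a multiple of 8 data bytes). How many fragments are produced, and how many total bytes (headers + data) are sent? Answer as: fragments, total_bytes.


Max data per non-final fragment = floor((MTU - header)/8)*8 = floor((1000 - 20)/8)*8 = floor(980/8)*8 = 976 B
Final fragment needs no 8-byte alignment: it can carry up to MTU - header = 980 B
Non-final fragments needed = ceil((payload - 980) / 976) = ceil(3671/976) = ceil(3.7613) = 4
Number of fragments = 4 + 1 = 5
Fragment sizes (data): 4 * 976 B + 747 B (last, 747 <= 980 OK)
Total bytes sent = payload + n_frags * header = 4651 + 5*20 = 4651 + 100 = 4751 B

5, 4751


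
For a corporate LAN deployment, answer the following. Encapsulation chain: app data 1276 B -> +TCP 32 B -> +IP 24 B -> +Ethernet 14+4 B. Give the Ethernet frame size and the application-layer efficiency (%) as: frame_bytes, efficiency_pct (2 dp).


TCP segment = 1276 + 32 = 1308 B
IP packet = 1308 + 24 = 1332 B
Ethernet frame = 1332 + 14 + 4 = 1350 B
Efficiency = app / frame = 1276 / 1350 = 0.945185 = 94.5185% -> 94.52% (2 dp)

1350, 94.52


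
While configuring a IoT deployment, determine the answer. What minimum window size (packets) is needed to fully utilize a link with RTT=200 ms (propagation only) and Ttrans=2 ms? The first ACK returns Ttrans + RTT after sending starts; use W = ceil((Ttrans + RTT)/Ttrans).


Given: Ttrans = 2 ms, RTT = 200 ms (= 2 * Tprop, Tprop = 100 ms)
Time until first ACK returns = Ttrans + RTT = 2 + 200 = 202 ms
Need W * Ttrans >= Ttrans + RTT  ->  W >= (Ttrans + RTT) / Ttrans
(Ttrans + RTT) / Ttrans = 202 / 2 = 101
W_min = ceil(101) = 101

101


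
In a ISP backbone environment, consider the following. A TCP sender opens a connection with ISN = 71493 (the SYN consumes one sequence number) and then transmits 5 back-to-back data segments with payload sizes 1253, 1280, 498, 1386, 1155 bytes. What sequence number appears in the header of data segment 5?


The SYN occupies sequence number ISN = 71493, so the first data byte is ISN + 1 = 71494.
SEQ of data segment i = (ISN + 1) + sum of payload sizes of segments 1..i-1.
Segment 1: SEQ = 71494, payload = 1253 bytes
Segment 2: SEQ = 72747, payload = 1280 bytes
Segment 3: SEQ = 74027, payload = 498 bytes
Segment 4: SEQ = 74525, payload = 1386 bytes
Segment 5: SEQ = 75911, payload = 1155 bytes
SEQ of segment 5 = 71494 + 1253 + 1280 + 498 + 1386 = 75911

75911


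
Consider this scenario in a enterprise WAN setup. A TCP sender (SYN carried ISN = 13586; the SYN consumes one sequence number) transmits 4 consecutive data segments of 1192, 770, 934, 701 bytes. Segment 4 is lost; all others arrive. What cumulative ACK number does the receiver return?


SYN uses sequence number 13586; first data byte = ISN + 1 = 13587.
Segment 1: SEQ = 13587, len = 1192 B, covers [13587, 14778]
Segment 2: SEQ = 14779, len = 770 B, covers [14779, 15548]
Segment 3: SEQ = 15549, len = 934 B, covers [15549, 16482]
Segment 4: SEQ = 16483, len = 701 B, covers [16483, 17183] [LOST]
In-order data received: bytes [13587, 16482] (segments 1..3).
Segment 4 missing -> gap begins at byte 16483.
Cumulative ACK = next expected in-order byte = 13587 + 1192 + 770 + 934 = 16483

16483


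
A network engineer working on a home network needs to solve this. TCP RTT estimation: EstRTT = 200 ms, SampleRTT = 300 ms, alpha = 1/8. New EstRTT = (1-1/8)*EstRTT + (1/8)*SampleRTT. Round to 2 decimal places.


Given: EstRTT = 200 ms, SampleRTT = 300 ms, alpha = 1/8
New EstRTT = (1 - alpha) * EstRTT + alpha * SampleRTT
(7/8) * 200 = 175
(1/8) * 300 = 37.5
New EstRTT = 175 + 37.5 = 212.5 ms -> 212.50 ms (2 dp)

212.50


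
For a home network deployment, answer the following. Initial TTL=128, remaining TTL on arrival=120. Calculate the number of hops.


Given: initial TTL = 128, received TTL = 120
Hops = initial TTL - received TTL
Hops = 128 - 120 = 8

8


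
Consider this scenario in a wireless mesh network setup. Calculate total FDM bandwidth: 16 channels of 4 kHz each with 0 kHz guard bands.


Given: 16 channels, 4 kHz each, guard = 0 kHz
Channel bandwidth = 16 * 4 = 64 kHz
Guard bands = 15 gaps * 0 kHz = 0 kHz
Total = 64 + 0 = 64 kHz

64


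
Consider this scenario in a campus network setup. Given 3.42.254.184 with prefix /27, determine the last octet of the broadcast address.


Given: IP = 3.42.254.184, prefix = /27
Host bits = 32 - 27 = 5
Network last octet = 184 AND mask = 160
Host part size = 2^5 - 1 = 31
Broadcast last octet = 160 OR 31 = 191

191


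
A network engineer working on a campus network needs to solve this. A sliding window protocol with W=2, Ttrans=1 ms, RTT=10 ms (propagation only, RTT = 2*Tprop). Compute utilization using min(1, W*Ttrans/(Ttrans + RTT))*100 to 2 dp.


Given: W = 2, Ttrans = 1 ms, RTT = 10 ms (= 2 * Tprop, Tprop = 5 ms)
Cycle time = Ttrans + RTT = 1 + 10 = 11 ms (first packet sent until its ACK returns)
W * Ttrans = 2 * 1 = 2 ms of sending per cycle
W * Ttrans / (Ttrans + RTT) = 2 / 11 = 0.181818
U = min(1, 0.181818) = 0.181818
U% = 18.18%

18.18


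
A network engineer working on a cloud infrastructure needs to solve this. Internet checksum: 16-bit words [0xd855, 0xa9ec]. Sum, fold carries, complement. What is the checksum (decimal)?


Given words: [0xd855, 0xa9ec]
Step 1: Sum all words
Raw sum = 55381 + 43500 = 98881
Step 2: Fold carry: (33345 + 1) = 33346
One's complement = ~33346 & 0xFFFF = 32189

32189


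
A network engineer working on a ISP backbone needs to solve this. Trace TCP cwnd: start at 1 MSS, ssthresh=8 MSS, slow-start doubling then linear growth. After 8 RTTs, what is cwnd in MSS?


RTT 0: cwnd = 1 MSS (initial)
RTT 1: cwnd = 2 MSS (slow start, doubled)
RTT 2: cwnd = 4 MSS (slow start, doubled)
RTT 3: cwnd = 8 MSS (slow start, doubled)
RTT 4: cwnd = 9 MSS (congestion avoidance, +1)
RTT 5: cwnd = 10 MSS (congestion avoidance, +1)
RTT 6: cwnd = 11 MSS (congestion avoidance, +1)
RTT 7: cwnd = 12 MSS (congestion avoidance, +1)
RTT 8: cwnd = 13 MSS (congestion avoidance, +1)

13


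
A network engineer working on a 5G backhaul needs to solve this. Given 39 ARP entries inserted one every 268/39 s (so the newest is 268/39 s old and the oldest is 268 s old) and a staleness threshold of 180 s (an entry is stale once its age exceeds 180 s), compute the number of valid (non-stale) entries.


Ages are k * 268/39 s for k = 1..39 (spacing = 6.8718 s).
Entry k is valid iff k * 268/39 <= 180 iff k <= 39 * 180 / 268 = 26.1940
n_valid = floor(26.1940) = 26
(n_stale = 39 - 26 = 13)

26


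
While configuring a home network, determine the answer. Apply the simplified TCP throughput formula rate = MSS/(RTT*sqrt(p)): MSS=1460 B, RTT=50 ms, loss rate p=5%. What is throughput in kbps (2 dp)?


Given: MSS = 1460 bytes, RTT = 50 ms, loss = 5%
RTT in seconds = 50 / 1000 = 0.05
Loss rate = 5% = 0.05
sqrt(loss) = sqrt(0.05) = 0.223606797750
Throughput (bytes/s) = 1460 / (0.05 * 0.223606797750) = 130586.3699
Throughput (kbps) = 130586.3699 * 8 / 1000 = 1044.690959 -> 1044.69 kbps (2 dp)

1044.69


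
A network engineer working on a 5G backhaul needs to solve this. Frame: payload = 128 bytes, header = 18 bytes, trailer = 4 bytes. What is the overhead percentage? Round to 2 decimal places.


Given: payload = 128 B, header = 18 B, trailer = 4 B
Overhead bytes = header + trailer = 18 + 4 = 22
Total frame = payload + overhead = 128 + 22 = 150
Overhead % = 22 / 150 * 100 = 14.6667% -> 14.67% (2 dp)

14.67


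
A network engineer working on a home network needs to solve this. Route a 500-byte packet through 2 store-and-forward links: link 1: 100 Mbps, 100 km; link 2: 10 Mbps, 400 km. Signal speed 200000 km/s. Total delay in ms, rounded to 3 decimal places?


Packet = 500 bytes = 4000 bits. Store-and-forward: sum (t_trans + t_prop) per link.
Link 1: t_trans = 4000/(100*10^6) s = 0.0400 ms; t_prop = 100/200000 s = 0.5000 ms; subtotal = 0.5400 ms
Link 2: t_trans = 4000/(10*10^6) s = 0.4000 ms; t_prop = 400/200000 s = 2.0000 ms; subtotal = 2.4000 ms
End-to-end = 0.5400 + 2.4000 = 2.9400 ms -> 2.940 ms (3 dp)

2.940


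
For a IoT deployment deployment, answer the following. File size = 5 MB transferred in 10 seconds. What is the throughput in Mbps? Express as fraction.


Given: file = 5 MB, time = 10 s
File in Mb = 5 * 8 = 40 Mb
Throughput = 40 / 10 Mbps
Throughput = 4 Mbps

4


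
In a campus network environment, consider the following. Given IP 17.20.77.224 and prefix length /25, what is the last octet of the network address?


Given: IP = 17.20.77.224, prefix = /25
Subnet mask = 255.255.255.128
Last octet of IP: 224
Last octet of mask: 128
Network last octet = 224 AND 128 = 128

128


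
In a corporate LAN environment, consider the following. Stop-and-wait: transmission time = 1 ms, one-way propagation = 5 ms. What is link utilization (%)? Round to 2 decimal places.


Given: Ttrans = 1 ms, Tprop = 5 ms
RTT = 2 * Tprop = 2 * 5 = 10 ms
U = Ttrans / (Ttrans + RTT)
U = 1 / (1 + 10)
U = 1 / 11 = 0.090909
U% = 9.09%

9.09


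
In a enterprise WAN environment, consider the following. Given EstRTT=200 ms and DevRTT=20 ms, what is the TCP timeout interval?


Given: EstRTT = 200 ms, DevRTT = 20 ms
Timeout = EstRTT + 4 * DevRTT
4 * DevRTT = 4 * 20 = 80
Timeout = 200 + 80 = 280 ms

280


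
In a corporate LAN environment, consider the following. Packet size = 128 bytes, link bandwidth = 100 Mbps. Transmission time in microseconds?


Given: packet = 128 bytes, bandwidth = 100 Mbps
Packet in bits = 128 * 8 = 1024 bits
Bandwidth = 100 * 10^6 = 100000000 bps
Time = 1024 / 100000000 seconds
Time in us = 1024 * 10^6 / 100000000 = 10.24

10.24


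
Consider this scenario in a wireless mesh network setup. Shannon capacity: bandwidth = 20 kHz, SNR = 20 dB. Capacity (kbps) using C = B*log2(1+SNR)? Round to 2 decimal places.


Given: B = 20 kHz, SNR = 20 dB
SNR linear = 10^(20/10) = 100
1 + SNR = 101
log2(101) = 6.6582114828
C = 20 * 1000 * 6.6582114828 = 133164.2297 bps
C = 133.164230 kbps -> 133.16 kbps (2 dp)

133.16


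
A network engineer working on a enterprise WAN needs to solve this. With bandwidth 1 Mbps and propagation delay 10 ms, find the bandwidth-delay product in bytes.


Given: bandwidth = 1 Mbps, delay = 10 ms
BDP in bits = 1 * 10^6 * 10 / 1000
BDP in bits = 10000
BDP in bytes = 10000 / 8 = 1250

1250


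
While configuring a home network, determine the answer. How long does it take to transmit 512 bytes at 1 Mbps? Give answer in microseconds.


Given: packet = 512 bytes, bandwidth = 1 Mbps
Packet in bits = 512 * 8 = 4096 bits
Bandwidth = 1 * 10^6 = 1000000 bps
Time = 4096 / 1000000 seconds
Time in us = 4096 * 10^6 / 1000000 = 4096

4096


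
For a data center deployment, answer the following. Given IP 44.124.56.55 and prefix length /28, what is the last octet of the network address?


Given: IP = 44.124.56.55, prefix = /28
Subnet mask = 255.255.255.240
Last octet of IP: 55
Last octet of mask: 240
Network last octet = 55 AND 240 = 48

48


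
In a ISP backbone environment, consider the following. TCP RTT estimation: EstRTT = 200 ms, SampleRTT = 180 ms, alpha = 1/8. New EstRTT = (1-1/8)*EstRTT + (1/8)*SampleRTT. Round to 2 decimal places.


Given: EstRTT = 200 ms, SampleRTT = 180 ms, alpha = 1/8
New EstRTT = (1 - alpha) * EstRTT + alpha * SampleRTT
(7/8) * 200 = 175
(1/8) * 180 = 22.5
New EstRTT = 175 + 22.5 = 197.5 ms -> 197.50 ms (2 dp)

197.50


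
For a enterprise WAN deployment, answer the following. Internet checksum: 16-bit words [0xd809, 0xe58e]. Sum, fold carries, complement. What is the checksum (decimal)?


Given words: [0xd809, 0xe58e]
Step 1: Sum all words
Raw sum = 55305 + 58766 = 114071
Step 2: Fold carry: (48535 + 1) = 48536
One's complement = ~48536 & 0xFFFF = 16999

16999


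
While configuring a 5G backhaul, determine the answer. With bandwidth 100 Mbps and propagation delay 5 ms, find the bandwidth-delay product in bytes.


Given: bandwidth = 100 Mbps, delay = 5 ms
BDP in bits = 100 * 10^6 * 5 / 1000
BDP in bits = 500000
BDP in bytes = 500000 / 8 = 62500

62500


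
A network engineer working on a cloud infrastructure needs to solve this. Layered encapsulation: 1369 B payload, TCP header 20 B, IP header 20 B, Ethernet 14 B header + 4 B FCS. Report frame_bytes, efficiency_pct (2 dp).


TCP segment = 1369 + 20 = 1389 B
IP packet = 1389 + 20 = 1409 B
Ethernet frame = 1409 + 14 + 4 = 1427 B
Efficiency = app / frame = 1369 / 1427 = 0.959355 = 95.9355% -> 95.94% (2 dp)

1427, 95.94


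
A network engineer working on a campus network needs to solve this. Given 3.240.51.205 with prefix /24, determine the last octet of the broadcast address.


Given: IP = 3.240.51.205, prefix = /24
Host bits = 32 - 24 = 8
Network last octet = 205 AND mask = 0
Host part size = 2^8 - 1 = 255
Broadcast last octet = 0 OR 255 = 255

255


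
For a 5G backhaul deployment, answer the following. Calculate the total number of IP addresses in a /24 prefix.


Given: CIDR prefix /24
Host bits = 32 - 24 = 8
Total addresses = 2^8 = 256

256


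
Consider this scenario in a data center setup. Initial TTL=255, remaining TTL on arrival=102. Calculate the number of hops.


Given: initial TTL = 255, received TTL = 102
Hops = initial TTL - received TTL
Hops = 255 - 102 = 153

153


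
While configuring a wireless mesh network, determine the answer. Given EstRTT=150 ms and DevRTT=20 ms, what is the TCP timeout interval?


Given: EstRTT = 150 ms, DevRTT = 20 ms
Timeout = EstRTT + 4 * DevRTT
4 * DevRTT = 4 * 20 = 80
Timeout = 150 + 80 = 230 ms

230


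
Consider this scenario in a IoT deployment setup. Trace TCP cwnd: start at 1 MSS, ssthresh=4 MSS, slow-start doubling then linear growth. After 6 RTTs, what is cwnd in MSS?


RTT 0: cwnd = 1 MSS (initial)
RTT 1: cwnd = 2 MSS (slow start, doubled)
RTT 2: cwnd = 4 MSS (slow start, doubled)
RTT 3: cwnd = 5 MSS (congestion avoidance, +1)
RTT 4: cwnd = 6 MSS (congestion avoidance, +1)
RTT 5: cwnd = 7 MSS (congestion avoidance, +1)
RTT 6: cwnd = 8 MSS (congestion avoidance, +1)

8


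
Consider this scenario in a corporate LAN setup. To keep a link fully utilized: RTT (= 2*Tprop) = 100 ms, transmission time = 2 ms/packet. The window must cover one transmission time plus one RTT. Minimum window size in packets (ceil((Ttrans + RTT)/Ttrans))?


Given: Ttrans = 2 ms, RTT = 100 ms (= 2 * Tprop, Tprop = 50 ms)
Time until first ACK returns = Ttrans + RTT = 2 + 100 = 102 ms
Need W * Ttrans >= Ttrans + RTT  ->  W >= (Ttrans + RTT) / Ttrans
(Ttrans + RTT) / Ttrans = 102 / 2 = 51
W_min = ceil(51) = 51

51


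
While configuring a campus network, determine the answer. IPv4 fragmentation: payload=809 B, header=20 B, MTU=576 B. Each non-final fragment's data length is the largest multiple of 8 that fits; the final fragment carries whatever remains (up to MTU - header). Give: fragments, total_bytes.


Max data per non-final fragment = floor((MTU - header)/8)*8 = floor((576 - 20)/8)*8 = floor(556/8)*8 = 552 B
Final fragment needs no 8-byte alignment: it can carry up to MTU - header = 556 B
Non-final fragments needed = ceil((payload - 556) / 552) = ceil(253/552) = ceil(0.4583) = 1
Number of fragments = 1 + 1 = 2
Fragment sizes (data): 1 * 552 B + 257 B (last, 257 <= 556 OK)
Total bytes sent = payload + n_frags * header = 809 + 2*20 = 809 + 40 = 849 B

2, 849


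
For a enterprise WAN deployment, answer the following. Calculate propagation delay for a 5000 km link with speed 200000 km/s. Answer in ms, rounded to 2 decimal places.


Given: distance = 5000 km, speed = 200000 km/s
Delay = distance / speed = 5000 / 200000 seconds
Delay in ms = 5000 * 1000 / 200000
Delay = 25.0000 ms
Rounded to 2 dp = 25.00 ms

25.00


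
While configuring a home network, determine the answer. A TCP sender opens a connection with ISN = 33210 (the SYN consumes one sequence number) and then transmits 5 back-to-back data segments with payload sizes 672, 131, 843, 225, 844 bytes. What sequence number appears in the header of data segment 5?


The SYN occupies sequence number ISN = 33210, so the first data byte is ISN + 1 = 33211.
SEQ of data segment i = (ISN + 1) + sum of payload sizes of segments 1..i-1.
Segment 1: SEQ = 33211, payload = 672 bytes
Segment 2: SEQ = 33883, payload = 131 bytes
Segment 3: SEQ = 34014, payload = 843 bytes
Segment 4: SEQ = 34857, payload = 225 bytes
Segment 5: SEQ = 35082, payload = 844 bytes
SEQ of segment 5 = 33211 + 672 + 131 + 843 + 225 = 35082

35082


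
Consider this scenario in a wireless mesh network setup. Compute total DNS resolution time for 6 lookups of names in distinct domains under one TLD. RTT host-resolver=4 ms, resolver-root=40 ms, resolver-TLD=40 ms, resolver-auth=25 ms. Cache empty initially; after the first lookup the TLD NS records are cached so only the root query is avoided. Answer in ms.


Lookup 1 (cold cache): local + root + TLD + auth = 4 + 40 + 40 + 25 = 109 ms
Lookups 2..6 (TLD NS cached -> skip root; new domain -> still ask TLD and auth): local + TLD + auth = 4 + 40 + 25 = 69 ms each
Remaining 5 lookups: 5 * 69 = 345 ms
Total = 109 + 345 = 454 ms

454


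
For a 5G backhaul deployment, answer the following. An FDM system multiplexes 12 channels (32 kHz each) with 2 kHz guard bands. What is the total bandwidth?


Given: 12 channels, 32 kHz each, guard = 2 kHz
Channel bandwidth = 12 * 32 = 384 kHz
Guard bands = 11 gaps * 2 kHz = 22 kHz
Total = 384 + 22 = 406 kHz

406


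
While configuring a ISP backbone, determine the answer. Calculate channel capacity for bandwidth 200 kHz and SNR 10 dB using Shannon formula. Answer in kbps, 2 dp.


Given: B = 200 kHz, SNR = 10 dB
SNR linear = 10^(10/10) = 10
1 + SNR = 11
log2(11) = 3.4594316186
C = 200 * 1000 * 3.4594316186 = 691886.3237 bps
C = 691.886324 kbps -> 691.89 kbps (2 dp)

691.89


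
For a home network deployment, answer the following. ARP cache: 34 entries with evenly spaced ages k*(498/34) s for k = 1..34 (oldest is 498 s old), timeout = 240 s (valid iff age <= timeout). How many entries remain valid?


Ages are k * 498/34 s for k = 1..34 (spacing = 14.6471 s).
Entry k is valid iff k * 498/34 <= 240 iff k <= 34 * 240 / 498 = 16.3855
n_valid = floor(16.3855) = 16
(n_stale = 34 - 16 = 18)

16


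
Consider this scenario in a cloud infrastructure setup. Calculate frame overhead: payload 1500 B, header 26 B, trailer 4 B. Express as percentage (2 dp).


Given: payload = 1500 B, header = 26 B, trailer = 4 B
Overhead bytes = header + trailer = 26 + 4 = 30
Total frame = payload + overhead = 1500 + 30 = 1530
Overhead % = 30 / 1530 * 100 = 1.9608% -> 1.96% (2 dp)

1.96


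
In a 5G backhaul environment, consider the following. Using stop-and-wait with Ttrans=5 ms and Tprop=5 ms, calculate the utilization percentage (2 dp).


Given: Ttrans = 5 ms, Tprop = 5 ms
RTT = 2 * Tprop = 2 * 5 = 10 ms
U = Ttrans / (Ttrans + RTT)
U = 5 / (5 + 10)
U = 5 / 15 = 0.333333
U% = 33.33%

33.33


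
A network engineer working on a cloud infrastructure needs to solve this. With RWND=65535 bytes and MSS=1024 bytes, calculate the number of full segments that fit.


Given: RWND = 65535 bytes, MSS = 1024 bytes
Full segments = floor(RWND / MSS)
Full segments = floor(65535 / 1024)
Full segments = floor(63.999) = 63

63
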